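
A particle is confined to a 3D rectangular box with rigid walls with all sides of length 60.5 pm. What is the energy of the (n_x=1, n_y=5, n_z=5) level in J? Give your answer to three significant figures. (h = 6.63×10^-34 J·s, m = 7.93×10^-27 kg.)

For a 3D rectangular well E = (h²/8m)·Σ n_i²/L_i² = (6.63×10^-34)²/(8·7.93×10^-27) · [1²/(60.5 pm)² + 5²/(60.5 pm)² + 5²/(60.5 pm)²].
Evaluating gives E = 9.65×10^-20 J.

E = 9.65×10^-20 J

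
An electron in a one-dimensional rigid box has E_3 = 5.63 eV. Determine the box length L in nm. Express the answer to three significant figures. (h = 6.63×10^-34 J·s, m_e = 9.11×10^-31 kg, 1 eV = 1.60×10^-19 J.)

From E_n = n²h²/(8m_eL²), L = n·h/√(8m_eE_n).
E_3 = 5.63 eV = 9.008×10^-19 J, so L = 3·6.63×10^-34/√(8·9.11×10^-31·9.008×10^-19) = 7.76×10^-10 m = 0.776 nm.

L = 0.776 nm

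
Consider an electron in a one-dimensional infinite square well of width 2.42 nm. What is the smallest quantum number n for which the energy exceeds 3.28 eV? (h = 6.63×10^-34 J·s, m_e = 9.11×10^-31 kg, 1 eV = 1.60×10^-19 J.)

n = 8

E_1 = h²/(8m_eL²) = 1.030×10^-20 J = 0.06438 eV.
Need n² > 3.28/0.06438 = 50.95, i.e. n > 7.138.
The smallest integer satisfying this is n = 8.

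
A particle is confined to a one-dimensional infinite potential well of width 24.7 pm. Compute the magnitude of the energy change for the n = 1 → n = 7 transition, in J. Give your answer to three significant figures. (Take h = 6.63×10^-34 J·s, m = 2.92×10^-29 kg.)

E_1 = h²/(8mL²) = 3.084×10^-18 J.
|ΔE| = |1² − 7²|·E_1 = 48·3.084×10^-18 J = 1.48×10^-16 J.

|ΔE| = 1.48×10^-16 J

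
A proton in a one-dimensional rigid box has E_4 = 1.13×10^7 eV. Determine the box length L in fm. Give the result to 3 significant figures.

From E_n = n²h²/(8m_pL²), L = n·h/√(8m_pE_n).
E_4 = 1.13×10^7 eV = 1.810×10^-12 J, so L = 4·6.626×10^-34/√(8·1.673×10^-27·1.810×10^-12) = 1.70×10^-14 m = 17.0 fm.

L = 17.0 fm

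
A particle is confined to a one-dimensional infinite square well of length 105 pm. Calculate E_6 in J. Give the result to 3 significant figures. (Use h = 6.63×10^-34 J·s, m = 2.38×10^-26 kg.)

E_6 = 7.54×10^-21 J

For an infinite well E_n = n²h²/(8mL²), so E_1 = h²/(8mL²) = (6.63×10^-34)²/(8·2.38×10^-26·(1.05×10^-10 m)²) = 2.094×10^-22 J.
Then E_6 = 6²·E_1 = 36·2.094×10^-22 J = 7.54×10^-21 J.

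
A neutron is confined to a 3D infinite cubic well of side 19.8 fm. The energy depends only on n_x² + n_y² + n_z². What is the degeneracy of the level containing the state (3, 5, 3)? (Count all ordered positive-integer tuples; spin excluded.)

degeneracy = 3

The level has n_x² + n_y² + n_z² = 43. The ordered positive-integer solutions are (3, 3, 5), (3, 5, 3), (5, 3, 3).
That gives 3 states.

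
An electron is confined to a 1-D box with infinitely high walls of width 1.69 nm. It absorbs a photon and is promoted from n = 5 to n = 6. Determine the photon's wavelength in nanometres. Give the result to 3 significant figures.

λ = 856 nm

E_1 = h²/(8m_eL²) = 2.109×10^-20 J, so ΔE = (6² − 5²)E_1 = 2.320×10^-19 J.
λ = hc/ΔE = (6.626×10^-34·2.998×10^8)/2.320×10^-19 = 8.56×10^-7 m = 856 nm.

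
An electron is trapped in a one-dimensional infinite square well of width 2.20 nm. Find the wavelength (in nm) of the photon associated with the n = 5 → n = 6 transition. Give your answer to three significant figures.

E_1 = h²/(8m_eL²) = 1.245×10^-20 J, so ΔE = (6² − 5²)E_1 = 1.369×10^-19 J.
λ = hc/ΔE = (6.626×10^-34·2.998×10^8)/1.369×10^-19 = 1.45×10^-6 m = 1.45×10^3 nm.

λ = 1.45×10^3 nm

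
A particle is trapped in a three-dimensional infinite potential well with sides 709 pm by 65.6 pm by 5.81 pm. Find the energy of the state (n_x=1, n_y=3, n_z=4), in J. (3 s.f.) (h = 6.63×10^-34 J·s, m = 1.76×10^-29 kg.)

For a 3D rectangular well E = (h²/8m)·Σ n_i²/L_i² = (6.63×10^-34)²/(8·1.76×10^-29) · [1²/(709 pm)² + 3²/(65.6 pm)² + 4²/(5.81 pm)²].
Evaluating gives E = 1.49×10^-15 J.

E = 1.49×10^-15 J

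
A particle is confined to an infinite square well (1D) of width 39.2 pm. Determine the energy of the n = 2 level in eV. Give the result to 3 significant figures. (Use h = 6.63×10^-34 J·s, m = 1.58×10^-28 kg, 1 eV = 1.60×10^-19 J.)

For an infinite well E_n = n²h²/(8mL²), so E_1 = h²/(8mL²) = (6.63×10^-34)²/(8·1.58×10^-28·(3.92×10^-11 m)²) = 2.263×10^-19 J.
Then E_2 = 2²·E_1 = 4·2.263×10^-19 J = 9.052×10^-19 J.
Converting, E_2 = 9.052×10^-19 J / (1.60×10^-19 J/eV) = 5.66 eV.

E_2 = 5.66 eV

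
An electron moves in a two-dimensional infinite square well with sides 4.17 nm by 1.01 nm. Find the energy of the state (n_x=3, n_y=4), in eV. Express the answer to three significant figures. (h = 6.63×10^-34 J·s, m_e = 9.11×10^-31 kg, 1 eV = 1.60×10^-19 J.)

E = 6.11 eV

For a 2D rectangular well E = (h²/8m_e)·Σ n_i²/L_i² = (6.63×10^-34)²/(8·9.11×10^-31) · [3²/(4.17 nm)² + 4²/(1.01 nm)²].
Evaluating gives E = 9.772×10^-19 J = 6.11 eV.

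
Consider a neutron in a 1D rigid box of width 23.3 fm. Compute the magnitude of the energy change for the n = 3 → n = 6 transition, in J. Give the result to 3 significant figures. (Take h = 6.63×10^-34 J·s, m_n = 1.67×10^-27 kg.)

|ΔE| = 1.64×10^-12 J

E_1 = h²/(8m_nL²) = 6.061×10^-14 J.
|ΔE| = |3² − 6²|·E_1 = 27·6.061×10^-14 J = 1.64×10^-12 J.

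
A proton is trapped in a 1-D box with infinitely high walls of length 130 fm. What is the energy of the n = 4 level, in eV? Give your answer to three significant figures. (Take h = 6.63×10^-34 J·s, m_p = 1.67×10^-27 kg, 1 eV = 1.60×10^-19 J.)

For an infinite well E_n = n²h²/(8m_pL²), so E_1 = h²/(8m_pL²) = (6.63×10^-34)²/(8·1.67×10^-27·(1.30×10^-13 m)²) = 1.947×10^-15 J.
Then E_4 = 4²·E_1 = 16·1.947×10^-15 J = 3.115×10^-14 J.
Converting, E_4 = 3.115×10^-14 J / (1.60×10^-19 J/eV) = 1.95×10^5 eV.

E_4 = 1.95×10^5 eV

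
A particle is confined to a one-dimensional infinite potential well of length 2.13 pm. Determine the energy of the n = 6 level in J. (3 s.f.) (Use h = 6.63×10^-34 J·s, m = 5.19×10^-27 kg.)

For an infinite well E_n = n²h²/(8mL²), so E_1 = h²/(8mL²) = (6.63×10^-34)²/(8·5.19×10^-27·(2.13×10^-12 m)²) = 2.334×10^-18 J.
Then E_6 = 6²·E_1 = 36·2.334×10^-18 J = 8.40×10^-17 J.

E_6 = 8.40×10^-17 J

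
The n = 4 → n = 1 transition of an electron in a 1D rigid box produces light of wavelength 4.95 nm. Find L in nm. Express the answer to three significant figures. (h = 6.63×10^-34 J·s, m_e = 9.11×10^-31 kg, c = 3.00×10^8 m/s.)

The photon carries ΔE = hc/λ = 6.63×10^-34·3.00×10^8/4.95×10^-9 m = 4.018×10^-17 J.
Since ΔE = (4² − 1²)E_1, E_1 = 2.679×10^-18 J, and L = h/√(8m_eE_1) = 1.50×10^-10 m = 0.150 nm.

L = 0.150 nm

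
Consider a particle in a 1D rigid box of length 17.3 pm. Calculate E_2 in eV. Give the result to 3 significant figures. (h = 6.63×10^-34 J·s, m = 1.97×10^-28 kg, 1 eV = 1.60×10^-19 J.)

E_2 = 23.3 eV

For an infinite well E_n = n²h²/(8mL²), so E_1 = h²/(8mL²) = (6.63×10^-34)²/(8·1.97×10^-28·(1.73×10^-11 m)²) = 9.319×10^-19 J.
Then E_2 = 2²·E_1 = 4·9.319×10^-19 J = 3.728×10^-18 J.
Converting, E_2 = 3.728×10^-18 J / (1.60×10^-19 J/eV) = 23.3 eV.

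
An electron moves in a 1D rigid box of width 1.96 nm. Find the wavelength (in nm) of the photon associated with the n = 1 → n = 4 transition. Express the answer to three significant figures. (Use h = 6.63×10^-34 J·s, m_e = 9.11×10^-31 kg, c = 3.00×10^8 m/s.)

λ = 845 nm

E_1 = h²/(8m_eL²) = 1.570×10^-20 J, so ΔE = (4² − 1²)E_1 = 2.355×10^-19 J.
λ = hc/ΔE = (6.63×10^-34·3.00×10^8)/2.355×10^-19 = 8.45×10^-7 m = 845 nm.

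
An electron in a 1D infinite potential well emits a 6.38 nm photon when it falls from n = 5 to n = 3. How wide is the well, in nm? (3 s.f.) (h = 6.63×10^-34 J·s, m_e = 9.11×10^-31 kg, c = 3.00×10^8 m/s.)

L = 0.176 nm

The photon carries ΔE = hc/λ = 6.63×10^-34·3.00×10^8/6.38×10^-9 m = 3.118×10^-17 J.
Since ΔE = (5² − 3²)E_1, E_1 = 1.949×10^-18 J, and L = h/√(8m_eE_1) = 1.76×10^-10 m = 0.176 nm.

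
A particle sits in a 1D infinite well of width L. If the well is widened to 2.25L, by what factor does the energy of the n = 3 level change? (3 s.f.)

E_n ∝ 1/L², so the energy scales by 1/2.25² = 0.198.

0.198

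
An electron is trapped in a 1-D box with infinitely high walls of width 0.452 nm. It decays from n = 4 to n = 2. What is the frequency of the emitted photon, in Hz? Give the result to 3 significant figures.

E_1 = h²/(8m_eL²) = 2.949×10^-19 J and ΔE = (4² − 2²)E_1 = 3.539×10^-18 J.
f = ΔE/h = 3.539×10^-18/6.626×10^-34 = 5.34×10^15 Hz.

f = 5.34×10^15 Hz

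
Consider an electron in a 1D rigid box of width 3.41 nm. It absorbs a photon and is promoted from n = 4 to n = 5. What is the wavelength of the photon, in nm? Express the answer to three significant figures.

E_1 = h²/(8m_eL²) = 5.181×10^-21 J, so ΔE = (5² − 4²)E_1 = 4.663×10^-20 J.
λ = hc/ΔE = (6.626×10^-34·2.998×10^8)/4.663×10^-20 = 4.26×10^-6 m = 4.26×10^3 nm.

λ = 4.26×10^3 nm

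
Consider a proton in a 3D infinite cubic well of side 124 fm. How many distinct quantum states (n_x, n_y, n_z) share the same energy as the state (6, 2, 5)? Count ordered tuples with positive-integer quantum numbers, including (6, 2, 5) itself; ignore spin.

The level has n_x² + n_y² + n_z² = 65. The ordered positive-integer solutions are (2, 5, 6), (2, 6, 5), (5, 2, 6), (5, 6, 2), (6, 2, 5), (6, 5, 2).
That gives 6 states.

degeneracy = 6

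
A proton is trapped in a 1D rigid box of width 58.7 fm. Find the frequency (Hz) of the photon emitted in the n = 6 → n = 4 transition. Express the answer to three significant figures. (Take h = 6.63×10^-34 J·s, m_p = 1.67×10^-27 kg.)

E_1 = h²/(8m_pL²) = 9.549×10^-15 J and ΔE = (6² − 4²)E_1 = 1.910×10^-13 J.
f = ΔE/h = 1.910×10^-13/6.63×10^-34 = 2.88×10^20 Hz.

f = 2.88×10^20 Hz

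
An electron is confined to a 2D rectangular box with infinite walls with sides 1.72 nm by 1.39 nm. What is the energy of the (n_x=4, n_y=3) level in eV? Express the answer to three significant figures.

E = 3.79 eV

For a 2D rectangular well E = (h²/8m_e)·Σ n_i²/L_i² = (6.626×10^-34)²/(8·9.109×10^-31) · [4²/(1.72 nm)² + 3²/(1.39 nm)²].
Evaluating gives E = 6.065×10^-19 J = 3.79 eV.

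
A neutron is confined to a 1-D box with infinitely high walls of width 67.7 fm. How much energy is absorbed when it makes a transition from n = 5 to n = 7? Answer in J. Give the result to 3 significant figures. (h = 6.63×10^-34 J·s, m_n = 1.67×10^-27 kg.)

E_1 = h²/(8m_nL²) = 7.179×10^-15 J.
|ΔE| = |5² − 7²|·E_1 = 24·7.179×10^-15 J = 1.72×10^-13 J.

|ΔE| = 1.72×10^-13 J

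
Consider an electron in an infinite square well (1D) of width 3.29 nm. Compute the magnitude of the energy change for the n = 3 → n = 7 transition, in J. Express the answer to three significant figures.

E_1 = h²/(8m_eL²) = 5.566×10^-21 J.
|ΔE| = |3² − 7²|·E_1 = 40·5.566×10^-21 J = 2.23×10^-19 J.

|ΔE| = 2.23×10^-19 J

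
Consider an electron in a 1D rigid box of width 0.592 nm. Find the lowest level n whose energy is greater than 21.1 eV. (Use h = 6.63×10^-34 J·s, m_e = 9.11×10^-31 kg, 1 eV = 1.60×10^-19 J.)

E_1 = h²/(8m_eL²) = 1.721×10^-19 J = 1.076 eV.
Need n² > 21.1/1.076 = 19.61, i.e. n > 4.428.
The smallest integer satisfying this is n = 5.

n = 5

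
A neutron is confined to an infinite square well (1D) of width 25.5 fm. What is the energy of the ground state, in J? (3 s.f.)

For an infinite well E_n = n²h²/(8m_nL²), so E_1 = h²/(8m_nL²) = (6.626×10^-34)²/(8·1.675×10^-27·(2.55×10^-14 m)²) = 5.039×10^-14 J.

E_1 = 5.04×10^-14 J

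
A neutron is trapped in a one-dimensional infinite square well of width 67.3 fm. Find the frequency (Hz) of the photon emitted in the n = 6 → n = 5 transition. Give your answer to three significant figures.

E_1 = h²/(8m_nL²) = 7.234×10^-15 J and ΔE = (6² − 5²)E_1 = 7.957×10^-14 J.
f = ΔE/h = 7.957×10^-14/6.626×10^-34 = 1.20×10^20 Hz.

f = 1.20×10^20 Hz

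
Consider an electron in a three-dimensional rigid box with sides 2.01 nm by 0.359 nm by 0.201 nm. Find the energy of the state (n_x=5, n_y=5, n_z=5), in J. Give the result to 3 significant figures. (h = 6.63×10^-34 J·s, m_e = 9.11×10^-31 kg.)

For a 3D rectangular well E = (h²/8m_e)·Σ n_i²/L_i² = (6.63×10^-34)²/(8·9.11×10^-31) · [5²/(2.01 nm)² + 5²/(0.359 nm)² + 5²/(0.201 nm)²].
Evaluating gives E = 4.94×10^-17 J.

E = 4.94×10^-17 J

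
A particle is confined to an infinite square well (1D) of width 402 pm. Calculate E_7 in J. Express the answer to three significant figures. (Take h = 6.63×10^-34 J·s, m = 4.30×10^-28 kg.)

For an infinite well E_n = n²h²/(8mL²), so E_1 = h²/(8mL²) = (6.63×10^-34)²/(8·4.30×10^-28·(4.02×10^-10 m)²) = 7.907×10^-22 J.
Then E_7 = 7²·E_1 = 49·7.907×10^-22 J = 3.87×10^-20 J.

E_7 = 3.87×10^-20 J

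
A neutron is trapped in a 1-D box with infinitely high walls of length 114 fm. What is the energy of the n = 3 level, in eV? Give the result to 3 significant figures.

For an infinite well E_n = n²h²/(8m_nL²), so E_1 = h²/(8m_nL²) = (6.626×10^-34)²/(8·1.675×10^-27·(1.14×10^-13 m)²) = 2.521×10^-15 J.
Then E_3 = 3²·E_1 = 9·2.521×10^-15 J = 2.269×10^-14 J.
Converting, E_3 = 2.269×10^-14 J / (1.602×10^-19 J/eV) = 1.42×10^5 eV.

E_3 = 1.42×10^5 eV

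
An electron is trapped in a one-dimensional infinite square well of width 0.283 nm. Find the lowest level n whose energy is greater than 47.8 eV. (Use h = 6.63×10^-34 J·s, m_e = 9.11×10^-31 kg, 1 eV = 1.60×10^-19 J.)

E_1 = h²/(8m_eL²) = 7.531×10^-19 J = 4.707 eV.
Need n² > 47.8/4.707 = 10.16, i.e. n > 3.187.
The smallest integer satisfying this is n = 4.

n = 4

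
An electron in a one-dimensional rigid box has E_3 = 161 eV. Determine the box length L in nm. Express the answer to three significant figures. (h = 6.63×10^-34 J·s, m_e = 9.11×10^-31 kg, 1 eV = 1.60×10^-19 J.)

L = 0.145 nm

From E_n = n²h²/(8m_eL²), L = n·h/√(8m_eE_n).
E_3 = 161 eV = 2.576×10^-17 J, so L = 3·6.63×10^-34/√(8·9.11×10^-31·2.576×10^-17) = 1.45×10^-10 m = 0.145 nm.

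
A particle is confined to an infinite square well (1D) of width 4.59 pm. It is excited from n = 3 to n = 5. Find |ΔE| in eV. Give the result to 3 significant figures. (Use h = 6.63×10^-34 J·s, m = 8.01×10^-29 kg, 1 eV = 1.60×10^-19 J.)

|ΔE| = 3.26×10^3 eV

E_1 = h²/(8mL²) = 3.256×10^-17 J.
|ΔE| = |3² − 5²|·E_1 = 16·3.256×10^-17 J = 5.210×10^-16 J = 3.26×10^3 eV.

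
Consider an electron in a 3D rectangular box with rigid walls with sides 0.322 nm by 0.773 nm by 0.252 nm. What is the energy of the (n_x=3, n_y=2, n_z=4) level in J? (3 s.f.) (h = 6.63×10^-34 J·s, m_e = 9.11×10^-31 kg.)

E = 2.08×10^-17 J

For a 3D rectangular well E = (h²/8m_e)·Σ n_i²/L_i² = (6.63×10^-34)²/(8·9.11×10^-31) · [3²/(0.322 nm)² + 2²/(0.773 nm)² + 4²/(0.252 nm)²].
Evaluating gives E = 2.08×10^-17 J.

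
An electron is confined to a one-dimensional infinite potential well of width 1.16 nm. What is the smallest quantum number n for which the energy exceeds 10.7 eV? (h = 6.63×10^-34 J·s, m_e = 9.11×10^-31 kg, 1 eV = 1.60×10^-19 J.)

n = 7

E_1 = h²/(8m_eL²) = 4.482×10^-20 J = 0.2801 eV.
Need n² > 10.7/0.2801 = 38.20, i.e. n > 6.181.
The smallest integer satisfying this is n = 7.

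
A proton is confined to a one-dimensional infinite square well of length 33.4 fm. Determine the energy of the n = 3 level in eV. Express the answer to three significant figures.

E_3 = 1.65×10^6 eV

For an infinite well E_n = n²h²/(8m_pL²), so E_1 = h²/(8m_pL²) = (6.626×10^-34)²/(8·1.673×10^-27·(3.34×10^-14 m)²) = 2.941×10^-14 J.
Then E_3 = 3²·E_1 = 9·2.941×10^-14 J = 2.647×10^-13 J.
Converting, E_3 = 2.647×10^-13 J / (1.602×10^-19 J/eV) = 1.65×10^6 eV.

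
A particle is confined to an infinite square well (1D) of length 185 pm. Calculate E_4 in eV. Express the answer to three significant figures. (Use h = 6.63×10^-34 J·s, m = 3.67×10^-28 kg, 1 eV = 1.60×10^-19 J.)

For an infinite well E_n = n²h²/(8mL²), so E_1 = h²/(8mL²) = (6.63×10^-34)²/(8·3.67×10^-28·(1.85×10^-10 m)²) = 4.374×10^-21 J.
Then E_4 = 4²·E_1 = 16·4.374×10^-21 J = 6.998×10^-20 J.
Converting, E_4 = 6.998×10^-20 J / (1.60×10^-19 J/eV) = 0.437 eV.

E_4 = 0.437 eV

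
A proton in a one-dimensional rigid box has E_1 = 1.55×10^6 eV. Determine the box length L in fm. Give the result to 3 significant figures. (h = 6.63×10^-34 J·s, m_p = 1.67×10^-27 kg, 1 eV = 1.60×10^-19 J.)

L = 11.5 fm

From E_n = n²h²/(8m_pL²), L = n·h/√(8m_pE_n).
E_1 = 1.55×10^6 eV = 2.480×10^-13 J, so L = 1·6.63×10^-34/√(8·1.67×10^-27·2.480×10^-13) = 1.15×10^-14 m = 11.5 fm.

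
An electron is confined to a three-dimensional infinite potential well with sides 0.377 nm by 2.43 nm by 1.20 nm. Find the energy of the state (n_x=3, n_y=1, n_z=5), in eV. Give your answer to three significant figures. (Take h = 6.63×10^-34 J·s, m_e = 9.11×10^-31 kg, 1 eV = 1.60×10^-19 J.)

E = 30.5 eV

For a 3D rectangular well E = (h²/8m_e)·Σ n_i²/L_i² = (6.63×10^-34)²/(8·9.11×10^-31) · [3²/(0.377 nm)² + 1²/(2.43 nm)² + 5²/(1.20 nm)²].
Evaluating gives E = 4.877×10^-18 J = 30.5 eV.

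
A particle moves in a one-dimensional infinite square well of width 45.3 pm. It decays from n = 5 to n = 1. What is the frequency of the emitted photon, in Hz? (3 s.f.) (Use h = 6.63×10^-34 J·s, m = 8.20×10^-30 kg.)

f = 1.18×10^17 Hz

E_1 = h²/(8mL²) = 3.265×10^-18 J and ΔE = (5² − 1²)E_1 = 7.836×10^-17 J.
f = ΔE/h = 7.836×10^-17/6.63×10^-34 = 1.18×10^17 Hz.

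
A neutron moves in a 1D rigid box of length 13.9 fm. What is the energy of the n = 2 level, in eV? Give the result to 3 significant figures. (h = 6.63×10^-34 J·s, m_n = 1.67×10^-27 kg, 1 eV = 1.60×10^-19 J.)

For an infinite well E_n = n²h²/(8m_nL²), so E_1 = h²/(8m_nL²) = (6.63×10^-34)²/(8·1.67×10^-27·(1.39×10^-14 m)²) = 1.703×10^-13 J.
Then E_2 = 2²·E_1 = 4·1.703×10^-13 J = 6.812×10^-13 J.
Converting, E_2 = 6.812×10^-13 J / (1.60×10^-19 J/eV) = 4.26×10^6 eV.

E_2 = 4.26×10^6 eV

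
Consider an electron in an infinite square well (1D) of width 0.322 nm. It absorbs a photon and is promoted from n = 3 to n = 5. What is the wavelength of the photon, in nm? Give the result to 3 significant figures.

E_1 = h²/(8m_eL²) = 5.811×10^-19 J, so ΔE = (5² − 3²)E_1 = 9.298×10^-18 J.
λ = hc/ΔE = (6.626×10^-34·2.998×10^8)/9.298×10^-18 = 2.14×10^-8 m = 21.4 nm.

λ = 21.4 nm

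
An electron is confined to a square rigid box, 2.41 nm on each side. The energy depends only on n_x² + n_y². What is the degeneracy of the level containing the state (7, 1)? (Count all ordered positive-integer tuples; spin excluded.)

degeneracy = 3

The level has n_x² + n_y² = 50. The ordered positive-integer solutions are (1, 7), (5, 5), (7, 1).
That gives 3 states.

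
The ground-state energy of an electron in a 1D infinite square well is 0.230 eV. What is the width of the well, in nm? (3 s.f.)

From E_n = n²h²/(8m_eL²), L = n·h/√(8m_eE_n).
E_1 = 0.230 eV = 3.685×10^-20 J, so L = 1·6.626×10^-34/√(8·9.109×10^-31·3.685×10^-20) = 1.28×10^-9 m = 1.28 nm.

L = 1.28 nm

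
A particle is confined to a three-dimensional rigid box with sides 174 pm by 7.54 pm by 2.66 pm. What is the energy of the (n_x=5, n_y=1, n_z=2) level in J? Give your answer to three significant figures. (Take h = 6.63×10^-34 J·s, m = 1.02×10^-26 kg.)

E = 3.14×10^-18 J

For a 3D rectangular well E = (h²/8m)·Σ n_i²/L_i² = (6.63×10^-34)²/(8·1.02×10^-26) · [5²/(174 pm)² + 1²/(7.54 pm)² + 2²/(2.66 pm)²].
Evaluating gives E = 3.14×10^-18 J.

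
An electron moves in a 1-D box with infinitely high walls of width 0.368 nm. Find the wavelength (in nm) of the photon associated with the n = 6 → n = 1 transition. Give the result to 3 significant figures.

λ = 12.8 nm

E_1 = h²/(8m_eL²) = 4.449×10^-19 J, so ΔE = (6² − 1²)E_1 = 1.557×10^-17 J.
λ = hc/ΔE = (6.626×10^-34·2.998×10^8)/1.557×10^-17 = 1.28×10^-8 m = 12.8 nm.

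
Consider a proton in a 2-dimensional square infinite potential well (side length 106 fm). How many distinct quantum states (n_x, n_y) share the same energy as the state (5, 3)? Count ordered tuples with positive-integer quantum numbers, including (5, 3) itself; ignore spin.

degeneracy = 2

The level has n_x² + n_y² = 34. The ordered positive-integer solutions are (3, 5), (5, 3).
That gives 2 states.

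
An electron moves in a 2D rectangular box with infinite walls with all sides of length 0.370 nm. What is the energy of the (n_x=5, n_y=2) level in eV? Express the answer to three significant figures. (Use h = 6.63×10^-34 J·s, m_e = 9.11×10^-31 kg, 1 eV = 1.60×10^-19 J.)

For a 2D rectangular well E = (h²/8m_e)·Σ n_i²/L_i² = (6.63×10^-34)²/(8·9.11×10^-31) · [5²/(0.370 nm)² + 2²/(0.370 nm)²].
Evaluating gives E = 1.278×10^-17 J = 79.9 eV.

E = 79.9 eV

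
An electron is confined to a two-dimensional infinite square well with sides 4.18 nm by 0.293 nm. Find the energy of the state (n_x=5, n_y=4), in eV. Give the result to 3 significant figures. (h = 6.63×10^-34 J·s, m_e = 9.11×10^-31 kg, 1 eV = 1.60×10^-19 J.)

For a 2D rectangular well E = (h²/8m_e)·Σ n_i²/L_i² = (6.63×10^-34)²/(8·9.11×10^-31) · [5²/(4.18 nm)² + 4²/(0.293 nm)²].
Evaluating gives E = 1.133×10^-17 J = 70.8 eV.

E = 70.8 eV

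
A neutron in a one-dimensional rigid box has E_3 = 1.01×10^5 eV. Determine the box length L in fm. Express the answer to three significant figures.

L = 135 fm

From E_n = n²h²/(8m_nL²), L = n·h/√(8m_nE_n).
E_3 = 1.01×10^5 eV = 1.618×10^-14 J, so L = 3·6.626×10^-34/√(8·1.675×10^-27·1.618×10^-14) = 1.35×10^-13 m = 135 fm.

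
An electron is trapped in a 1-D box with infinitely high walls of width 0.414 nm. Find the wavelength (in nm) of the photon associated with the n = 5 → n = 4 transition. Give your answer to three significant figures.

λ = 62.8 nm

E_1 = h²/(8m_eL²) = 3.515×10^-19 J, so ΔE = (5² − 4²)E_1 = 3.164×10^-18 J.
λ = hc/ΔE = (6.626×10^-34·2.998×10^8)/3.164×10^-18 = 6.28×10^-8 m = 62.8 nm.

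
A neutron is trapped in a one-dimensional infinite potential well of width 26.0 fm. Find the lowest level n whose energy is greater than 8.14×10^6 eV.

n = 6

E_1 = h²/(8m_nL²) = 4.847×10^-14 J = 3.026×10^5 eV.
Need n² > 8.14×10^6/3.026×10^5 = 26.90, i.e. n > 5.187.
The smallest integer satisfying this is n = 6.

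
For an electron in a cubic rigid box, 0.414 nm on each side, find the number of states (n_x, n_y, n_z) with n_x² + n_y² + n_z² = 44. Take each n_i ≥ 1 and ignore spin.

degeneracy = 3

The level has n_x² + n_y² + n_z² = 44. The ordered positive-integer solutions are (2, 2, 6), (2, 6, 2), (6, 2, 2).
That gives 3 states.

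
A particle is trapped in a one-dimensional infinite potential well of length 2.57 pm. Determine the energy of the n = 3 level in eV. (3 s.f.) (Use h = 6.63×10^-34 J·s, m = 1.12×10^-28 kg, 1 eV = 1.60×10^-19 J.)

E_3 = 4.18×10^3 eV

For an infinite well E_n = n²h²/(8mL²), so E_1 = h²/(8mL²) = (6.63×10^-34)²/(8·1.12×10^-28·(2.57×10^-12 m)²) = 7.428×10^-17 J.
Then E_3 = 3²·E_1 = 9·7.428×10^-17 J = 6.685×10^-16 J.
Converting, E_3 = 6.685×10^-16 J / (1.60×10^-19 J/eV) = 4.18×10^3 eV.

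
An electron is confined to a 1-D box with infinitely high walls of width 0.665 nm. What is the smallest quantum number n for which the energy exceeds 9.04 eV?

n = 4

E_1 = h²/(8m_eL²) = 1.362×10^-19 J = 0.8502 eV.
Need n² > 9.04/0.8502 = 10.63, i.e. n > 3.260.
The smallest integer satisfying this is n = 4.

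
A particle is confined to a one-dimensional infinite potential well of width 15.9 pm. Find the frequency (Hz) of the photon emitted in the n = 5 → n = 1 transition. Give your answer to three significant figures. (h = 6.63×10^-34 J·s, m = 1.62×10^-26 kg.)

f = 4.86×10^14 Hz

E_1 = h²/(8mL²) = 1.342×10^-20 J and ΔE = (5² − 1²)E_1 = 3.221×10^-19 J.
f = ΔE/h = 3.221×10^-19/6.63×10^-34 = 4.86×10^14 Hz.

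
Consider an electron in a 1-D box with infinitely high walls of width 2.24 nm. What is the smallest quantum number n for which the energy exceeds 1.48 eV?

E_1 = h²/(8m_eL²) = 1.201×10^-20 J = 0.07497 eV.
Need n² > 1.48/0.07497 = 19.74, i.e. n > 4.443.
The smallest integer satisfying this is n = 5.

n = 5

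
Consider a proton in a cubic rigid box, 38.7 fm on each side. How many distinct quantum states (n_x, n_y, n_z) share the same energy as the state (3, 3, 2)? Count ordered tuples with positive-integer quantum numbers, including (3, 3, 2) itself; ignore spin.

degeneracy = 3

The level has n_x² + n_y² + n_z² = 22. The ordered positive-integer solutions are (2, 3, 3), (3, 2, 3), (3, 3, 2).
That gives 3 states.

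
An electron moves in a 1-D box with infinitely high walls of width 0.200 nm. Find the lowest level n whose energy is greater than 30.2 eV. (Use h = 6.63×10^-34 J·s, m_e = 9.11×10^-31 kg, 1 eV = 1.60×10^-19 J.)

E_1 = h²/(8m_eL²) = 1.508×10^-18 J = 9.425 eV.
Need n² > 30.2/9.425 = 3.204, i.e. n > 1.790.
The smallest integer satisfying this is n = 2.

n = 2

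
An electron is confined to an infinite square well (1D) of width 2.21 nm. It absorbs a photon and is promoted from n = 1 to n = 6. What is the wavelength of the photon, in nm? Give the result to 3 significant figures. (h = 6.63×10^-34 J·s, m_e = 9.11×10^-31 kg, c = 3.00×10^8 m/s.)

λ = 460 nm

E_1 = h²/(8m_eL²) = 1.235×10^-20 J, so ΔE = (6² − 1²)E_1 = 4.323×10^-19 J.
λ = hc/ΔE = (6.63×10^-34·3.00×10^8)/4.323×10^-19 = 4.60×10^-7 m = 460 nm.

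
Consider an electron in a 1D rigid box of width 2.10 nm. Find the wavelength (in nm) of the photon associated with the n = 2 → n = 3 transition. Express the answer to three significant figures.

λ = 2.91×10^3 nm

E_1 = h²/(8m_eL²) = 1.366×10^-20 J, so ΔE = (3² − 2²)E_1 = 6.830×10^-20 J.
λ = hc/ΔE = (6.626×10^-34·2.998×10^8)/6.830×10^-20 = 2.91×10^-6 m = 2.91×10^3 nm.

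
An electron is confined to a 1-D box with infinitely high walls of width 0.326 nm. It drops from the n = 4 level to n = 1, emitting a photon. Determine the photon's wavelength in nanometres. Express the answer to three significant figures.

E_1 = h²/(8m_eL²) = 5.669×10^-19 J, so ΔE = (4² − 1²)E_1 = 8.504×10^-18 J.
λ = hc/ΔE = (6.626×10^-34·2.998×10^8)/8.504×10^-18 = 2.34×10^-8 m = 23.4 nm.

λ = 23.4 nm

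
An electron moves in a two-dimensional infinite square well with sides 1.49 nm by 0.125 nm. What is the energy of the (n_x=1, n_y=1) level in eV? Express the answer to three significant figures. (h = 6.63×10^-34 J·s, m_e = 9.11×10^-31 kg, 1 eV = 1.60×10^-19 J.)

E = 24.3 eV

For a 2D rectangular well E = (h²/8m_e)·Σ n_i²/L_i² = (6.63×10^-34)²/(8·9.11×10^-31) · [1²/(1.49 nm)² + 1²/(0.125 nm)²].
Evaluating gives E = 3.887×10^-18 J = 24.3 eV.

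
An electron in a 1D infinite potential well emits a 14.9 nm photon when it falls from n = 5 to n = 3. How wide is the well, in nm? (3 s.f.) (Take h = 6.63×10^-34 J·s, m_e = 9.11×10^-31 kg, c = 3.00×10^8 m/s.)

L = 0.269 nm

The photon carries ΔE = hc/λ = 6.63×10^-34·3.00×10^8/1.49×10^-8 m = 1.335×10^-17 J.
Since ΔE = (5² − 3²)E_1, E_1 = 8.344×10^-19 J, and L = h/√(8m_eE_1) = 2.69×10^-10 m = 0.269 nm.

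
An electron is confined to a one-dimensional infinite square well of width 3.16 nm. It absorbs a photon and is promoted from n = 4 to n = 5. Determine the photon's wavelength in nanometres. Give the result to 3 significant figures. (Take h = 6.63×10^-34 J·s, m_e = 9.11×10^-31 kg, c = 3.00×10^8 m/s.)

E_1 = h²/(8m_eL²) = 6.040×10^-21 J, so ΔE = (5² − 4²)E_1 = 5.436×10^-20 J.
λ = hc/ΔE = (6.63×10^-34·3.00×10^8)/5.436×10^-20 = 3.66×10^-6 m = 3.66×10^3 nm.

λ = 3.66×10^3 nm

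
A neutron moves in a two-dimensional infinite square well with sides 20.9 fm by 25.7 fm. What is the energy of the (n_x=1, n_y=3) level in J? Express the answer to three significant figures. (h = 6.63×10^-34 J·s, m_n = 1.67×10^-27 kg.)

For a 2D rectangular well E = (h²/8m_n)·Σ n_i²/L_i² = (6.63×10^-34)²/(8·1.67×10^-27) · [1²/(20.9 fm)² + 3²/(25.7 fm)²].
Evaluating gives E = 5.24×10^-13 J.

E = 5.24×10^-13 J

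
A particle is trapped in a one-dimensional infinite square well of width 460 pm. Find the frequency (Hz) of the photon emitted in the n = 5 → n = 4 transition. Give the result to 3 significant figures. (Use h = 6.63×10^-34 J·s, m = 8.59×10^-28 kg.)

E_1 = h²/(8mL²) = 3.023×10^-22 J and ΔE = (5² − 4²)E_1 = 2.721×10^-21 J.
f = ΔE/h = 2.721×10^-21/6.63×10^-34 = 4.10×10^12 Hz.

f = 4.10×10^12 Hz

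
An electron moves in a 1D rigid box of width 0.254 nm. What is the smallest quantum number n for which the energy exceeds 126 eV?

E_1 = h²/(8m_eL²) = 9.338×10^-19 J = 5.829 eV.
Need n² > 126/5.829 = 21.62, i.e. n > 4.650.
The smallest integer satisfying this is n = 5.

n = 5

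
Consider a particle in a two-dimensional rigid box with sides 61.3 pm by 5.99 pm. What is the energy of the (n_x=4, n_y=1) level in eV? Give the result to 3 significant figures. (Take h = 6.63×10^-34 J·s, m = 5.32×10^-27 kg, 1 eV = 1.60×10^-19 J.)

For a 2D rectangular well E = (h²/8m)·Σ n_i²/L_i² = (6.63×10^-34)²/(8·5.32×10^-27) · [4²/(61.3 pm)² + 1²/(5.99 pm)²].
Evaluating gives E = 3.318×10^-19 J = 2.07 eV.

E = 2.07 eV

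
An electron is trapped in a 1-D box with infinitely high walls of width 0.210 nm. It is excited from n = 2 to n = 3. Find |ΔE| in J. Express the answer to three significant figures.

|ΔE| = 6.83×10^-18 J

E_1 = h²/(8m_eL²) = 1.366×10^-18 J.
|ΔE| = |2² − 3²|·E_1 = 5·1.366×10^-18 J = 6.83×10^-18 J.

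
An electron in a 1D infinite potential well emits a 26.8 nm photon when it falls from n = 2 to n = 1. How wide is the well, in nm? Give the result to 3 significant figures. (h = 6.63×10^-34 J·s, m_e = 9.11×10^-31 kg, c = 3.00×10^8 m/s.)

L = 0.156 nm

The photon carries ΔE = hc/λ = 6.63×10^-34·3.00×10^8/2.68×10^-8 m = 7.422×10^-18 J.
Since ΔE = (2² − 1²)E_1, E_1 = 2.474×10^-18 J, and L = h/√(8m_eE_1) = 1.56×10^-10 m = 0.156 nm.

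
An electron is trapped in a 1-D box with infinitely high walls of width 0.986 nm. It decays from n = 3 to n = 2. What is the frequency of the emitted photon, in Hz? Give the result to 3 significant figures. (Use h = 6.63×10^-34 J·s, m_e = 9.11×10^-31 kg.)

E_1 = h²/(8m_eL²) = 6.204×10^-20 J and ΔE = (3² − 2²)E_1 = 3.102×10^-19 J.
f = ΔE/h = 3.102×10^-19/6.63×10^-34 = 4.68×10^14 Hz.

f = 4.68×10^14 Hz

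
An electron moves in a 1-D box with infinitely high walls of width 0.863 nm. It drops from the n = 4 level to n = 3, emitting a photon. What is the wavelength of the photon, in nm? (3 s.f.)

λ = 351 nm

E_1 = h²/(8m_eL²) = 8.089×10^-20 J, so ΔE = (4² − 3²)E_1 = 5.662×10^-19 J.
λ = hc/ΔE = (6.626×10^-34·2.998×10^8)/5.662×10^-19 = 3.51×10^-7 m = 351 nm.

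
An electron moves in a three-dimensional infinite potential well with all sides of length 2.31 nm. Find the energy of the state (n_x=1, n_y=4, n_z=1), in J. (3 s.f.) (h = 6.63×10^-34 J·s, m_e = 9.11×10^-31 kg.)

For a 3D rectangular well E = (h²/8m_e)·Σ n_i²/L_i² = (6.63×10^-34)²/(8·9.11×10^-31) · [1²/(2.31 nm)² + 4²/(2.31 nm)² + 1²/(2.31 nm)²].
Evaluating gives E = 2.03×10^-19 J.

E = 2.03×10^-19 J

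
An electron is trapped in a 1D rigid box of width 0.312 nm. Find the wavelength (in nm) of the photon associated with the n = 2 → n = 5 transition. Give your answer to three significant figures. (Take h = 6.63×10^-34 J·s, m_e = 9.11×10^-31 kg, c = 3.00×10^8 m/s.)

λ = 15.3 nm

E_1 = h²/(8m_eL²) = 6.196×10^-19 J, so ΔE = (5² − 2²)E_1 = 1.301×10^-17 J.
λ = hc/ΔE = (6.63×10^-34·3.00×10^8)/1.301×10^-17 = 1.53×10^-8 m = 15.3 nm.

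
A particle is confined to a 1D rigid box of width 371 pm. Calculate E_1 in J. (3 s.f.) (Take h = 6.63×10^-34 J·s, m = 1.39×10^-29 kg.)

For an infinite well E_n = n²h²/(8mL²), so E_1 = h²/(8mL²) = (6.63×10^-34)²/(8·1.39×10^-29·(3.71×10^-10 m)²) = 2.872×10^-20 J.

E_1 = 2.87×10^-20 J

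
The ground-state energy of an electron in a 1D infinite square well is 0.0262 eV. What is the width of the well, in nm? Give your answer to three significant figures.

L = 3.79 nm

From E_n = n²h²/(8m_eL²), L = n·h/√(8m_eE_n).
E_1 = 0.0262 eV = 4.197×10^-21 J, so L = 1·6.626×10^-34/√(8·9.109×10^-31·4.197×10^-21) = 3.79×10^-9 m = 3.79 nm.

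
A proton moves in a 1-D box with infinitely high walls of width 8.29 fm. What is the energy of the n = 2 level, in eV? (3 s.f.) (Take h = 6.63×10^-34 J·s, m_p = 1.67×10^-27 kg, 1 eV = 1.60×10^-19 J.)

For an infinite well E_n = n²h²/(8m_pL²), so E_1 = h²/(8m_pL²) = (6.63×10^-34)²/(8·1.67×10^-27·(8.29×10^-15 m)²) = 4.788×10^-13 J.
Then E_2 = 2²·E_1 = 4·4.788×10^-13 J = 1.915×10^-12 J.
Converting, E_2 = 1.915×10^-12 J / (1.60×10^-19 J/eV) = 1.20×10^7 eV.

E_2 = 1.20×10^7 eV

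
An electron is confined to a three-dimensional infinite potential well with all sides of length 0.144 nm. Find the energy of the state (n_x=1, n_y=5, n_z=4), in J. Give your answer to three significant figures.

E = 1.22×10^-16 J

For a 3D rectangular well E = (h²/8m_e)·Σ n_i²/L_i² = (6.626×10^-34)²/(8·9.109×10^-31) · [1²/(0.144 nm)² + 5²/(0.144 nm)² + 4²/(0.144 nm)²].
Evaluating gives E = 1.22×10^-16 J.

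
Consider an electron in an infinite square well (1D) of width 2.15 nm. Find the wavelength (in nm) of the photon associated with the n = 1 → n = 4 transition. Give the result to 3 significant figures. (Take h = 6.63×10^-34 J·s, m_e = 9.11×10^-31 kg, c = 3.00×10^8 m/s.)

λ = 1.02×10^3 nm

E_1 = h²/(8m_eL²) = 1.305×10^-20 J, so ΔE = (4² − 1²)E_1 = 1.957×10^-19 J.
λ = hc/ΔE = (6.63×10^-34·3.00×10^8)/1.957×10^-19 = 1.02×10^-6 m = 1.02×10^3 nm.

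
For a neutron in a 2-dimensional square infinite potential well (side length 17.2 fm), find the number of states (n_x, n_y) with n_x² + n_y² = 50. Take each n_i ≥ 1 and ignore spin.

degeneracy = 3

The level has n_x² + n_y² = 50. The ordered positive-integer solutions are (1, 7), (5, 5), (7, 1).
That gives 3 states.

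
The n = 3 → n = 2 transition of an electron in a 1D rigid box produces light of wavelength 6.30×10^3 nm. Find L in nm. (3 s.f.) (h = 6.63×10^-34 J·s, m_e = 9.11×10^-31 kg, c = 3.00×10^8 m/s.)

L = 3.09 nm

The photon carries ΔE = hc/λ = 6.63×10^-34·3.00×10^8/6.30×10^-6 m = 3.157×10^-20 J.
Since ΔE = (3² − 2²)E_1, E_1 = 6.314×10^-21 J, and L = h/√(8m_eE_1) = 3.09×10^-9 m = 3.09 nm.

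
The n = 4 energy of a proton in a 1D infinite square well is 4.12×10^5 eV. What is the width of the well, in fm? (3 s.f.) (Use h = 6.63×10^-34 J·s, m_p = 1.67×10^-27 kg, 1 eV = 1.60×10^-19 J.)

L = 89.4 fm

From E_n = n²h²/(8m_pL²), L = n·h/√(8m_pE_n).
E_4 = 4.12×10^5 eV = 6.592×10^-14 J, so L = 4·6.63×10^-34/√(8·1.67×10^-27·6.592×10^-14) = 8.94×10^-14 m = 89.4 fm.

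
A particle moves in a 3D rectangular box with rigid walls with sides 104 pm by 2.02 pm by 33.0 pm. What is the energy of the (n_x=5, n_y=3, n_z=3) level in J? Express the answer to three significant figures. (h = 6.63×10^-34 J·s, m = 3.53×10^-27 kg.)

For a 3D rectangular well E = (h²/8m)·Σ n_i²/L_i² = (6.63×10^-34)²/(8·3.53×10^-27) · [5²/(104 pm)² + 3²/(2.02 pm)² + 3²/(33.0 pm)²].
Evaluating gives E = 3.45×10^-17 J.

E = 3.45×10^-17 J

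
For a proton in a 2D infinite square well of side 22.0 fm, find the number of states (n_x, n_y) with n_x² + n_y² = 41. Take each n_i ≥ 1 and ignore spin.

The level has n_x² + n_y² = 41. The ordered positive-integer solutions are (4, 5), (5, 4).
That gives 2 states.

degeneracy = 2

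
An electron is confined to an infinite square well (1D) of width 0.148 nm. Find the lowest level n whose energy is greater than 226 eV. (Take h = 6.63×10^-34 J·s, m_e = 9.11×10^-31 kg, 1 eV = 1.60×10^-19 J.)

n = 4

E_1 = h²/(8m_eL²) = 2.754×10^-18 J = 17.21 eV.
Need n² > 226/17.21 = 13.13, i.e. n > 3.624.
The smallest integer satisfying this is n = 4.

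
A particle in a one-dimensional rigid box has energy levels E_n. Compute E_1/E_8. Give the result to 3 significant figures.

E_n ∝ n², so E_1/E_8 = 1²/8² = 1/64 = 0.0156.

0.0156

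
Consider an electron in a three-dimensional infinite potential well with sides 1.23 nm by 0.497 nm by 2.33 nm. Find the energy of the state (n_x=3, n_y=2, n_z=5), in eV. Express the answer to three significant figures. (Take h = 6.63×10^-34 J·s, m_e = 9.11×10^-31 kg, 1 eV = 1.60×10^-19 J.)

For a 3D rectangular well E = (h²/8m_e)·Σ n_i²/L_i² = (6.63×10^-34)²/(8·9.11×10^-31) · [3²/(1.23 nm)² + 2²/(0.497 nm)² + 5²/(2.33 nm)²].
Evaluating gives E = 1.613×10^-18 J = 10.1 eV.

E = 10.1 eV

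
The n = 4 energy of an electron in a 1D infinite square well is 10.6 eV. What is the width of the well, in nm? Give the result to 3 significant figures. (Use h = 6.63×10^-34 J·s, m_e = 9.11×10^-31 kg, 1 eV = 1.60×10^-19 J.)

From E_n = n²h²/(8m_eL²), L = n·h/√(8m_eE_n).
E_4 = 10.6 eV = 1.696×10^-18 J, so L = 4·6.63×10^-34/√(8·9.11×10^-31·1.696×10^-18) = 7.54×10^-10 m = 0.754 nm.

L = 0.754 nm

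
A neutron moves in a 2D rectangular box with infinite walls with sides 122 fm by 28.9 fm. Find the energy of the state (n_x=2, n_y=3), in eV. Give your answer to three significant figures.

For a 2D rectangular well E = (h²/8m_n)·Σ n_i²/L_i² = (6.626×10^-34)²/(8·1.675×10^-27) · [2²/(122 fm)² + 3²/(28.9 fm)²].
Evaluating gives E = 3.619×10^-13 J = 2.26×10^6 eV.

E = 2.26×10^6 eV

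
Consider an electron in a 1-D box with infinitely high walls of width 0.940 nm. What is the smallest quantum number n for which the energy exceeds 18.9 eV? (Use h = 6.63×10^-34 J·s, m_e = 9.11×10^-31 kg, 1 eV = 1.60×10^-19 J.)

n = 7

E_1 = h²/(8m_eL²) = 6.826×10^-20 J = 0.4266 eV.
Need n² > 18.9/0.4266 = 44.30, i.e. n > 6.656.
The smallest integer satisfying this is n = 7.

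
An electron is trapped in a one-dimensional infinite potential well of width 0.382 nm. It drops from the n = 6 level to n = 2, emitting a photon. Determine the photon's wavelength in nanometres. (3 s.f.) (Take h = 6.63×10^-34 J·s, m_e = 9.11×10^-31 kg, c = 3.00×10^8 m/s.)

λ = 15.0 nm

E_1 = h²/(8m_eL²) = 4.133×10^-19 J, so ΔE = (6² − 2²)E_1 = 1.323×10^-17 J.
λ = hc/ΔE = (6.63×10^-34·3.00×10^8)/1.323×10^-17 = 1.50×10^-8 m = 15.0 nm.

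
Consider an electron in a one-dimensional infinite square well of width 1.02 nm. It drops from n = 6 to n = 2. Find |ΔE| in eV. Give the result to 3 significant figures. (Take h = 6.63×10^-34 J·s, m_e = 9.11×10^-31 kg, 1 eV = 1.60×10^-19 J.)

|ΔE| = 11.6 eV

E_1 = h²/(8m_eL²) = 5.797×10^-20 J.
|ΔE| = |6² − 2²|·E_1 = 32·5.797×10^-20 J = 1.855×10^-18 J = 11.6 eV.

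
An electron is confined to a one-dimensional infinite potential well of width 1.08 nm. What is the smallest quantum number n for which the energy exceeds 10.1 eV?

E_1 = h²/(8m_eL²) = 5.165×10^-20 J = 0.3224 eV.
Need n² > 10.1/0.3224 = 31.33, i.e. n > 5.597.
The smallest integer satisfying this is n = 6.

n = 6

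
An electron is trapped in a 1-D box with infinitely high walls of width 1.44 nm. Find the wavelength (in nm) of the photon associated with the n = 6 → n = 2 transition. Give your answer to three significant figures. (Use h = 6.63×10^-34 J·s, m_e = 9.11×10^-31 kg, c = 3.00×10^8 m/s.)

λ = 214 nm

E_1 = h²/(8m_eL²) = 2.909×10^-20 J, so ΔE = (6² − 2²)E_1 = 9.309×10^-19 J.
λ = hc/ΔE = (6.63×10^-34·3.00×10^8)/9.309×10^-19 = 2.14×10^-7 m = 214 nm.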